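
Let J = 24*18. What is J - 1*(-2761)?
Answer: 3193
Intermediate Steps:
J = 432
J - 1*(-2761) = 432 - 1*(-2761) = 432 + 2761 = 3193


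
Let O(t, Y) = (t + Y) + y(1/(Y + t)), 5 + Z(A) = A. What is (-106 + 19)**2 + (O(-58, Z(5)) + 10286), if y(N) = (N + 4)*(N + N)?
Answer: 29934323/1682 ≈ 17797.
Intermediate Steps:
Z(A) = -5 + A
y(N) = 2*N*(4 + N) (y(N) = (4 + N)*(2*N) = 2*N*(4 + N))
O(t, Y) = Y + t + 2*(4 + 1/(Y + t))/(Y + t) (O(t, Y) = (t + Y) + 2*(4 + 1/(Y + t))/(Y + t) = (Y + t) + 2*(4 + 1/(Y + t))/(Y + t) = Y + t + 2*(4 + 1/(Y + t))/(Y + t))
(-106 + 19)**2 + (O(-58, Z(5)) + 10286) = (-106 + 19)**2 + ((2 + ((-5 + 5) - 58)**3 + 8*(-5 + 5) + 8*(-58))/((-5 + 5) - 58)**2 + 10286) = (-87)**2 + ((2 + (0 - 58)**3 + 8*0 - 464)/(0 - 58)**2 + 10286) = 7569 + ((2 + (-58)**3 + 0 - 464)/(-58)**2 + 10286) = 7569 + ((2 - 195112 + 0 - 464)/3364 + 10286) = 7569 + ((1/3364)*(-195574) + 10286) = 7569 + (-97787/1682 + 10286) = 7569 + 17203265/1682 = 29934323/1682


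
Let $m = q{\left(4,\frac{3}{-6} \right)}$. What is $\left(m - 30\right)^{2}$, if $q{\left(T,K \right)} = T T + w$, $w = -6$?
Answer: $400$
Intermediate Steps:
$q{\left(T,K \right)} = -6 + T^{2}$ ($q{\left(T,K \right)} = T T - 6 = T^{2} - 6 = -6 + T^{2}$)
$m = 10$ ($m = -6 + 4^{2} = -6 + 16 = 10$)
$\left(m - 30\right)^{2} = \left(10 - 30\right)^{2} = \left(-20\right)^{2} = 400$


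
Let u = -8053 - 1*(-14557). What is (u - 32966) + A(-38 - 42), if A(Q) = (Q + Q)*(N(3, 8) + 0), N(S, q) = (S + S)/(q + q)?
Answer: -26522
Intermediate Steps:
u = 6504 (u = -8053 + 14557 = 6504)
N(S, q) = S/q (N(S, q) = (2*S)/((2*q)) = (2*S)*(1/(2*q)) = S/q)
A(Q) = 3*Q/4 (A(Q) = (Q + Q)*(3/8 + 0) = (2*Q)*(3*(1/8) + 0) = (2*Q)*(3/8 + 0) = (2*Q)*(3/8) = 3*Q/4)
(u - 32966) + A(-38 - 42) = (6504 - 32966) + 3*(-38 - 42)/4 = -26462 + (3/4)*(-80) = -26462 - 60 = -26522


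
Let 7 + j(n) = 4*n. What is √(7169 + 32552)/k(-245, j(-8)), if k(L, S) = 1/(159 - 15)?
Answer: 144*√39721 ≈ 28699.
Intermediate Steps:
j(n) = -7 + 4*n
k(L, S) = 1/144
√(7169 + 32552)/k(-245, j(-8)) = √(7169 + 32552)/(1/144) = √39721*144 = 144*√39721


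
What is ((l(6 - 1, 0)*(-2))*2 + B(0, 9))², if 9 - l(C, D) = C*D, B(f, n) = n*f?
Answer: 1296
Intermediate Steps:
B(f, n) = f*n
l(C, D) = 9 - C*D
((l(6 - 1, 0)*(-2))*2 + B(0, 9))² = (((9 - 1*(6 - 1)*0)*(-2))*2 + 0*9)² = (((9 - 1*5*0)*(-2))*2 + 0)² = (((9 + 0)*(-2))*2 + 0)² = ((9*(-2))*2 + 0)² = (-18*2 + 0)² = (-36 + 0)² = (-36)² = 1296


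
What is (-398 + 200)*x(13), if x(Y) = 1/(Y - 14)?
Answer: 198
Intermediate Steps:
x(Y) = 1/(-14 + Y)
(-398 + 200)*x(13) = (-398 + 200)/(-14 + 13) = -198/(-1) = -198*(-1) = 198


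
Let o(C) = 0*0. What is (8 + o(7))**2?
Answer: 64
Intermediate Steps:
o(C) = 0
(8 + o(7))**2 = (8 + 0)**2 = 8**2 = 64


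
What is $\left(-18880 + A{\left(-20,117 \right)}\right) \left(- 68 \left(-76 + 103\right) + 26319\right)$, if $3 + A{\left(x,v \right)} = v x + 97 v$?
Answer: $-241745142$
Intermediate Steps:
$A{\left(x,v \right)} = -3 + 97 v + v x$ ($A{\left(x,v \right)} = -3 + \left(v x + 97 v\right) = -3 + \left(97 v + v x\right) = -3 + 97 v + v x$)
$\left(-18880 + A{\left(-20,117 \right)}\right) \left(- 68 \left(-76 + 103\right) + 26319\right) = \left(-18880 + \left(-3 + 97 \cdot 117 + 117 \left(-20\right)\right)\right) \left(- 68 \left(-76 + 103\right) + 26319\right) = \left(-18880 - -9006\right) \left(\left(-68\right) 27 + 26319\right) = \left(-18880 + 9006\right) \left(-1836 + 26319\right) = \left(-9874\right) 24483 = -241745142$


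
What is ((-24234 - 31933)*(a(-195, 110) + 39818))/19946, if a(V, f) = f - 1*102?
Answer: -1118453471/9973 ≈ -1.1215e+5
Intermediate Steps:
a(V, f) = -102 + f (a(V, f) = f - 102 = -102 + f)
((-24234 - 31933)*(a(-195, 110) + 39818))/19946 = ((-24234 - 31933)*((-102 + 110) + 39818))/19946 = -56167*(8 + 39818)*(1/19946) = -56167*39826*(1/19946) = -2236906942*1/19946 = -1118453471/9973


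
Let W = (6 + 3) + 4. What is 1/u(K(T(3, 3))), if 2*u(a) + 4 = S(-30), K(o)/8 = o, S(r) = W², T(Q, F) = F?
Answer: 2/165 ≈ 0.012121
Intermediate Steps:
W = 13 (W = 9 + 4 = 13)
S(r) = 169 (S(r) = 13² = 169)
K(o) = 8*o
u(a) = 165/2 (u(a) = -2 + (½)*169 = -2 + 169/2 = 165/2)
1/u(K(T(3, 3))) = 1/(165/2) = 2/165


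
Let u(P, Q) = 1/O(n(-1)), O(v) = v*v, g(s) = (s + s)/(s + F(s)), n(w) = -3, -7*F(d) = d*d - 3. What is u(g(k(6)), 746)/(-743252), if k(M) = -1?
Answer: -1/6689268 ≈ -1.4949e-7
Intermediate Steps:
F(d) = 3/7 - d²/7 (F(d) = -(d*d - 3)/7 = -(d² - 3)/7 = -(-3 + d²)/7 = 3/7 - d²/7)
g(s) = 2*s/(3/7 + s - s²/7) (g(s) = (s + s)/(s + (3/7 - s²/7)) = (2*s)/(3/7 + s - s²/7) = 2*s/(3/7 + s - s²/7))
O(v) = v²
u(P, Q) = ⅑ (u(P, Q) = 1/((-3)²) = 1/9 = ⅑)
u(g(k(6)), 746)/(-743252) = (⅑)/(-743252) = (⅑)*(-1/743252) = -1/6689268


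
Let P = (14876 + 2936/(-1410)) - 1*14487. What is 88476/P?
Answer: 62375580/272777 ≈ 228.67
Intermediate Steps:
P = 272777/705 (P = (14876 + 2936*(-1/1410)) - 14487 = (14876 - 1468/705) - 14487 = 10486112/705 - 14487 = 272777/705 ≈ 386.92)
88476/P = 88476/(272777/705) = 88476*(705/272777) = 62375580/272777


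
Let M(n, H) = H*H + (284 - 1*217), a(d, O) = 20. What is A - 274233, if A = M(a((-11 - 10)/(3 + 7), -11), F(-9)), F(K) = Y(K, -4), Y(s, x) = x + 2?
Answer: -274162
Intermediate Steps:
Y(s, x) = 2 + x
F(K) = -2 (F(K) = 2 - 4 = -2)
M(n, H) = 67 + H**2 (M(n, H) = H**2 + (284 - 217) = H**2 + 67 = 67 + H**2)
A = 71 (A = 67 + (-2)**2 = 67 + 4 = 71)
A - 274233 = 71 - 274233 = -274162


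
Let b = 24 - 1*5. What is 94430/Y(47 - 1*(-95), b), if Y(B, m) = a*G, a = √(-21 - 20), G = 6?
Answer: -47215*I*√41/123 ≈ -2457.9*I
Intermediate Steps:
a = I*√41 (a = √(-41) = I*√41 ≈ 6.4031*I)
b = 19 (b = 24 - 5 = 19)
Y(B, m) = 6*I*√41 (Y(B, m) = (I*√41)*6 = 6*I*√41)
94430/Y(47 - 1*(-95), b) = 94430/((6*I*√41)) = 94430*(-I*√41/246) = -47215*I*√41/123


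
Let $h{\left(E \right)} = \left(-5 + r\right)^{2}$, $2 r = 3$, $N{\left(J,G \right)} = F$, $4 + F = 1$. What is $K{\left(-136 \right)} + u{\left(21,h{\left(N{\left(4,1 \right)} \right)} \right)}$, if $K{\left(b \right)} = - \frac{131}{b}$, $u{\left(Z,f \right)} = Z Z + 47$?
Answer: $\frac{66499}{136} \approx 488.96$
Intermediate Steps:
$F = -3$ ($F = -4 + 1 = -3$)
$N{\left(J,G \right)} = -3$
$r = \frac{3}{2}$ ($r = \frac{1}{2} \cdot 3 = \frac{3}{2} \approx 1.5$)
$h{\left(E \right)} = \frac{49}{4}$ ($h{\left(E \right)} = \left(-5 + \frac{3}{2}\right)^{2} = \left(- \frac{7}{2}\right)^{2} = \frac{49}{4}$)
$u{\left(Z,f \right)} = 47 + Z^{2}$ ($u{\left(Z,f \right)} = Z^{2} + 47 = 47 + Z^{2}$)
$K{\left(-136 \right)} + u{\left(21,h{\left(N{\left(4,1 \right)} \right)} \right)} = - \frac{131}{-136} + \left(47 + 21^{2}\right) = \left(-131\right) \left(- \frac{1}{136}\right) + \left(47 + 441\right) = \frac{131}{136} + 488 = \frac{66499}{136}$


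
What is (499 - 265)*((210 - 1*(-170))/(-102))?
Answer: -14820/17 ≈ -871.76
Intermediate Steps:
(499 - 265)*((210 - 1*(-170))/(-102)) = 234*((210 + 170)*(-1/102)) = 234*(380*(-1/102)) = 234*(-190/51) = -14820/17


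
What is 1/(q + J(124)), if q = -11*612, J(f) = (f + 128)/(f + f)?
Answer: -62/417321 ≈ -0.00014857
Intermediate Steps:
J(f) = (128 + f)/(2*f) (J(f) = (128 + f)/((2*f)) = (128 + f)*(1/(2*f)) = (128 + f)/(2*f))
q = -6732
1/(q + J(124)) = 1/(-6732 + (½)*(128 + 124)/124) = 1/(-6732 + (½)*(1/124)*252) = 1/(-6732 + 63/62) = 1/(-417321/62) = -62/417321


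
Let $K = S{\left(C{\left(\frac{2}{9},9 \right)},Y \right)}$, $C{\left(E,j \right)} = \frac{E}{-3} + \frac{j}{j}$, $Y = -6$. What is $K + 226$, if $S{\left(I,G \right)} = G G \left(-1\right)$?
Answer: $190$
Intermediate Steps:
$C{\left(E,j \right)} = 1 - \frac{E}{3}$ ($C{\left(E,j \right)} = E \left(- \frac{1}{3}\right) + 1 = - \frac{E}{3} + 1 = 1 - \frac{E}{3}$)
$S{\left(I,G \right)} = - G^{2}$ ($S{\left(I,G \right)} = G^{2} \left(-1\right) = - G^{2}$)
$K = -36$ ($K = - \left(-6\right)^{2} = \left(-1\right) 36 = -36$)
$K + 226 = -36 + 226 = 190$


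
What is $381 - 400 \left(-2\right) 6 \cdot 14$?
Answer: $67581$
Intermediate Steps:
$381 - 400 \left(-2\right) 6 \cdot 14 = 381 - 400 \left(\left(-12\right) 14\right) = 381 - -67200 = 381 + 67200 = 67581$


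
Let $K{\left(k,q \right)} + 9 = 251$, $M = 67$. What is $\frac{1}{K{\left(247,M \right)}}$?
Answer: $\frac{1}{242} \approx 0.0041322$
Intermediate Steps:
$K{\left(k,q \right)} = 242$ ($K{\left(k,q \right)} = -9 + 251 = 242$)
$\frac{1}{K{\left(247,M \right)}} = \frac{1}{242}$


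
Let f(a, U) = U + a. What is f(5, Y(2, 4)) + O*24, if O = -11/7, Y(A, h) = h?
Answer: -201/7 ≈ -28.714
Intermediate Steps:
O = -11/7 (O = -11*⅐ = -11/7 ≈ -1.5714)
f(5, Y(2, 4)) + O*24 = (4 + 5) - 11/7*24 = 9 - 264/7 = -201/7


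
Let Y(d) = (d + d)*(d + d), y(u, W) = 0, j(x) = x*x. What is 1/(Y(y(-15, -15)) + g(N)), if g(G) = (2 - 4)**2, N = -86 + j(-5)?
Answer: 1/4 ≈ 0.25000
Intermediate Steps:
j(x) = x**2
Y(d) = 4*d**2 (Y(d) = (2*d)*(2*d) = 4*d**2)
N = -61 (N = -86 + (-5)**2 = -86 + 25 = -61)
g(G) = 4 (g(G) = (-2)**2 = 4)
1/(Y(y(-15, -15)) + g(N)) = 1/(4*0**2 + 4) = 1/(4*0 + 4) = 1/(0 + 4) = 1/4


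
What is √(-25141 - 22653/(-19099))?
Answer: I*√9170295199294/19099 ≈ 158.56*I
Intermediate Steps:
√(-25141 - 22653/(-19099)) = √(-25141 - 22653*(-1/19099)) = √(-25141 + 22653/19099) = √(-480145306/19099) = I*√9170295199294/19099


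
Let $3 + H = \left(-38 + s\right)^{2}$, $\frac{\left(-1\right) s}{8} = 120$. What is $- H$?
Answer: $-996001$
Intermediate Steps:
$s = -960$ ($s = \left(-8\right) 120 = -960$)
$H = 996001$ ($H = -3 + \left(-38 - 960\right)^{2} = -3 + \left(-998\right)^{2} = -3 + 996004 = 996001$)
$- H = \left(-1\right) 996001 = -996001$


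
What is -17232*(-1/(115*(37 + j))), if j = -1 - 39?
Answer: -5744/115 ≈ -49.948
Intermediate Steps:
j = -40
-17232*(-1/(115*(37 + j))) = -17232*(-1/(115*(37 - 40))) = -17232/((-3*(-115))) = -17232/345 = -17232*1/345 = -5744/115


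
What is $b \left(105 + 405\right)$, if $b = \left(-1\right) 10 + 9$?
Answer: $-510$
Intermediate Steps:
$b = -1$ ($b = -10 + 9 = -1$)
$b \left(105 + 405\right) = - (105 + 405) = \left(-1\right) 510 = -510$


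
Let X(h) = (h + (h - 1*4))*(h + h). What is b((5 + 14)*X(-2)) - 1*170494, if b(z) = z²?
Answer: 199170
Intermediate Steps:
X(h) = 2*h*(-4 + 2*h) (X(h) = (h + (h - 4))*(2*h) = (h + (-4 + h))*(2*h) = (-4 + 2*h)*(2*h) = 2*h*(-4 + 2*h))
b((5 + 14)*X(-2)) - 1*170494 = ((5 + 14)*(4*(-2)*(-2 - 2)))² - 1*170494 = (19*(4*(-2)*(-4)))² - 170494 = (19*32)² - 170494 = 608² - 170494 = 369664 - 170494 = 199170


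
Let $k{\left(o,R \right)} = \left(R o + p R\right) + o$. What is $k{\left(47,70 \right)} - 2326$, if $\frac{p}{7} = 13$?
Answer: $7381$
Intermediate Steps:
$p = 91$ ($p = 7 \cdot 13 = 91$)
$k{\left(o,R \right)} = o + 91 R + R o$ ($k{\left(o,R \right)} = \left(R o + 91 R\right) + o = \left(91 R + R o\right) + o = o + 91 R + R o$)
$k{\left(47,70 \right)} - 2326 = \left(47 + 91 \cdot 70 + 70 \cdot 47\right) - 2326 = \left(47 + 6370 + 3290\right) - 2326 = 9707 - 2326 = 7381$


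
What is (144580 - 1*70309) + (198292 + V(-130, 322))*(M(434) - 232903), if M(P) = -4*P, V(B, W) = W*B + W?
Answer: -36780527535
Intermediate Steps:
V(B, W) = W + B*W (V(B, W) = B*W + W = W + B*W)
(144580 - 1*70309) + (198292 + V(-130, 322))*(M(434) - 232903) = (144580 - 1*70309) + (198292 + 322*(1 - 130))*(-4*434 - 232903) = (144580 - 70309) + (198292 + 322*(-129))*(-1736 - 232903) = 74271 + (198292 - 41538)*(-234639) = 74271 + 156754*(-234639) = 74271 - 36780601806 = -36780527535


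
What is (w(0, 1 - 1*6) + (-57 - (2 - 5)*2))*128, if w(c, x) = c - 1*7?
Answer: -7424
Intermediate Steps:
w(c, x) = -7 + c (w(c, x) = c - 7 = -7 + c)
(w(0, 1 - 1*6) + (-57 - (2 - 5)*2))*128 = ((-7 + 0) + (-57 - (2 - 5)*2))*128 = (-7 + (-57 - (-3)*2))*128 = (-7 + (-57 - 1*(-6)))*128 = (-7 + (-57 + 6))*128 = (-7 - 51)*128 = -58*128 = -7424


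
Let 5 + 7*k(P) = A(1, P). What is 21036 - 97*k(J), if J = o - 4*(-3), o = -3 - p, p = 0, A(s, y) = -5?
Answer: 148222/7 ≈ 21175.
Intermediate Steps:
o = -3 (o = -3 - 1*0 = -3 + 0 = -3)
J = 9 (J = -3 - 4*(-3) = -3 + 12 = 9)
k(P) = -10/7 (k(P) = -5/7 + (⅐)*(-5) = -5/7 - 5/7 = -10/7)
21036 - 97*k(J) = 21036 - 97*(-10/7) = 21036 + 970/7 = 148222/7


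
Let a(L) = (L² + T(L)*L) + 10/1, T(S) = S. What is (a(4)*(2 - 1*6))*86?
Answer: -14448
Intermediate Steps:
a(L) = 10 + 2*L² (a(L) = (L² + L*L) + 10/1 = (L² + L²) + 10*1 = 2*L² + 10 = 10 + 2*L²)
(a(4)*(2 - 1*6))*86 = ((10 + 2*4²)*(2 - 1*6))*86 = ((10 + 2*16)*(2 - 6))*86 = ((10 + 32)*(-4))*86 = (42*(-4))*86 = -168*86 = -14448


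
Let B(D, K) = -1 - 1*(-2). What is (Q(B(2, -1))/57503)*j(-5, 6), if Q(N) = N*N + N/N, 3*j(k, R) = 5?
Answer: 10/172509 ≈ 5.7968e-5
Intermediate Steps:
j(k, R) = 5/3 (j(k, R) = (⅓)*5 = 5/3)
B(D, K) = 1 (B(D, K) = -1 + 2 = 1)
Q(N) = 1 + N² (Q(N) = N² + 1 = 1 + N²)
(Q(B(2, -1))/57503)*j(-5, 6) = ((1 + 1²)/57503)*(5/3) = ((1 + 1)*(1/57503))*(5/3) = (2*(1/57503))*(5/3) = (2/57503)*(5/3) = 10/172509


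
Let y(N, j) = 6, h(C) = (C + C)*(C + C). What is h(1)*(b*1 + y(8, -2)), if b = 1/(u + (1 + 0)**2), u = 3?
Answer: 25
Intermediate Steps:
h(C) = 4*C**2 (h(C) = (2*C)*(2*C) = 4*C**2)
b = 1/4 (b = 1/(3 + (1 + 0)**2) = 1/(3 + 1**2) = 1/(3 + 1) = 1/4 ≈ 0.25000)
h(1)*(b*1 + y(8, -2)) = (4*1**2)*((1/4)*1 + 6) = (4*1)*(1/4 + 6) = 4*(25/4) = 25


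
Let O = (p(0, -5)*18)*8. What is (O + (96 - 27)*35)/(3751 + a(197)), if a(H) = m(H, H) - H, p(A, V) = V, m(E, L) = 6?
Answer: 339/712 ≈ 0.47612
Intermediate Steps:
a(H) = 6 - H
O = -720 (O = -5*18*8 = -90*8 = -720)
(O + (96 - 27)*35)/(3751 + a(197)) = (-720 + (96 - 27)*35)/(3751 + (6 - 1*197)) = (-720 + 69*35)/(3751 + (6 - 197)) = (-720 + 2415)/(3751 - 191) = 1695/3560 = 1695*(1/3560) = 339/712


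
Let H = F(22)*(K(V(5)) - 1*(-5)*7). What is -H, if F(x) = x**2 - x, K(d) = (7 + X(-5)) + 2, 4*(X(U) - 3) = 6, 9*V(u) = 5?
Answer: -22407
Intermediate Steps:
V(u) = 5/9 (V(u) = (1/9)*5 = 5/9)
X(U) = 9/2 (X(U) = 3 + (1/4)*6 = 3 + 3/2 = 9/2)
K(d) = 27/2 (K(d) = (7 + 9/2) + 2 = 23/2 + 2 = 27/2)
H = 22407 (H = (22*(-1 + 22))*(27/2 - 1*(-5)*7) = (22*21)*(27/2 + 5*7) = 462*(27/2 + 35) = 462*(97/2) = 22407)
-H = -1*22407 = -22407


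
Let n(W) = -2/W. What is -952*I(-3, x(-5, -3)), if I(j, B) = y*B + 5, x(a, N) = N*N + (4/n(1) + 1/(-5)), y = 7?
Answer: -250376/5 ≈ -50075.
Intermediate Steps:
x(a, N) = -11/5 + N² (x(a, N) = N*N + (4/((-2/1)) + 1/(-5)) = N² + (4/((-2*1)) + 1*(-⅕)) = N² + (4/(-2) - ⅕) = N² + (4*(-½) - ⅕) = N² + (-2 - ⅕) = N² - 11/5 = -11/5 + N²)
I(j, B) = 5 + 7*B (I(j, B) = 7*B + 5 = 5 + 7*B)
-952*I(-3, x(-5, -3)) = -952*(5 + 7*(-11/5 + (-3)²)) = -952*(5 + 7*(-11/5 + 9)) = -952*(5 + 7*(34/5)) = -952*(5 + 238/5) = -952*263/5 = -250376/5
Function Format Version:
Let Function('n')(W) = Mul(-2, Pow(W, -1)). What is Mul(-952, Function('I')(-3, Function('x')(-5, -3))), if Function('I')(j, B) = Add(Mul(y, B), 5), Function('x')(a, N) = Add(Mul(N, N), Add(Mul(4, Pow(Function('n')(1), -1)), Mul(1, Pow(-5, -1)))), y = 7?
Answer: Rational(-250376, 5) ≈ -50075.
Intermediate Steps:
Function('x')(a, N) = Add(Rational(-11, 5), Pow(N, 2)) (Function('x')(a, N) = Add(Mul(N, N), Add(Mul(4, Pow(Mul(-2, Pow(1, -1)), -1)), Mul(1, Pow(-5, -1)))) = Add(Pow(N, 2), Add(Mul(4, Pow(Mul(-2, 1), -1)), Mul(1, Rational(-1, 5)))) = Add(Pow(N, 2), Add(Mul(4, Pow(-2, -1)), Rational(-1, 5))) = Add(Pow(N, 2), Add(Mul(4, Rational(-1, 2)), Rational(-1, 5))) = Add(Pow(N, 2), Add(-2, Rational(-1, 5))) = Add(Pow(N, 2), Rational(-11, 5)) = Add(Rational(-11, 5), Pow(N, 2)))
Function('I')(j, B) = Add(5, Mul(7, B)) (Function('I')(j, B) = Add(Mul(7, B), 5) = Add(5, Mul(7, B)))
Mul(-952, Function('I')(-3, Function('x')(-5, -3))) = Mul(-952, Add(5, Mul(7, Add(Rational(-11, 5), Pow(-3, 2))))) = Mul(-952, Add(5, Mul(7, Add(Rational(-11, 5), 9)))) = Mul(-952, Add(5, Mul(7, Rational(34, 5)))) = Mul(-952, Add(5, Rational(238, 5))) = Mul(-952, Rational(263, 5)) = Rational(-250376, 5)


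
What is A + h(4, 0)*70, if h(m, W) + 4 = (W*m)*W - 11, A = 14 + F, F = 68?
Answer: -968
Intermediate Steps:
A = 82 (A = 14 + 68 = 82)
h(m, W) = -15 + m*W² (h(m, W) = -4 + ((W*m)*W - 11) = -4 + (m*W² - 11) = -4 + (-11 + m*W²) = -15 + m*W²)
A + h(4, 0)*70 = 82 + (-15 + 4*0²)*70 = 82 + (-15 + 4*0)*70 = 82 + (-15 + 0)*70 = 82 - 15*70 = 82 - 1050 = -968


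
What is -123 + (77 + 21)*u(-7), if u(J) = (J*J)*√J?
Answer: -123 + 4802*I*√7 ≈ -123.0 + 12705.0*I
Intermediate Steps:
u(J) = J^(5/2) (u(J) = J²*√J = J^(5/2))
-123 + (77 + 21)*u(-7) = -123 + (77 + 21)*(-7)^(5/2) = -123 + 98*(49*I*√7) = -123 + 4802*I*√7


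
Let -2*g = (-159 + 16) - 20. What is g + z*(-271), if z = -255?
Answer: 138373/2 ≈ 69187.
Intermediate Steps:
g = 163/2 (g = -((-159 + 16) - 20)/2 = -(-143 - 20)/2 = -½*(-163) = 163/2 ≈ 81.500)
g + z*(-271) = 163/2 - 255*(-271) = 163/2 + 69105 = 138373/2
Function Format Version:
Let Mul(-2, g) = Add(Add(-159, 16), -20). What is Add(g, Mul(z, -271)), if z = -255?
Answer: Rational(138373, 2) ≈ 69187.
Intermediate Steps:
g = Rational(163, 2) (g = Mul(Rational(-1, 2), Add(Add(-159, 16), -20)) = Mul(Rational(-1, 2), Add(-143, -20)) = Mul(Rational(-1, 2), -163) = Rational(163, 2) ≈ 81.500)
Add(g, Mul(z, -271)) = Add(Rational(163, 2), Mul(-255, -271)) = Add(Rational(163, 2), 69105) = Rational(138373, 2)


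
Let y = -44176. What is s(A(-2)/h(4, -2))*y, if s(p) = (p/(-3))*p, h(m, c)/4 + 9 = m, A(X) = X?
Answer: 11044/75 ≈ 147.25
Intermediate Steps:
h(m, c) = -36 + 4*m
s(p) = -p**2/3 (s(p) = (p*(-1/3))*p = (-p/3)*p = -p**2/3)
s(A(-2)/h(4, -2))*y = -4/(-36 + 4*4)**2/3*(-44176) = -4/(-36 + 16)**2/3*(-44176) = -(-2/(-20))**2/3*(-44176) = -(-2*(-1/20))**2/3*(-44176) = -(1/10)**2/3*(-44176) = -1/3*1/100*(-44176) = -1/300*(-44176) = 11044/75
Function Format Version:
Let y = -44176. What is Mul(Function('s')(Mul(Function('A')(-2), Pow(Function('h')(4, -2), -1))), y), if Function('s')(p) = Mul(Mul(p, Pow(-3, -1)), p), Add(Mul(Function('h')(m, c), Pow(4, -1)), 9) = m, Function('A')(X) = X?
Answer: Rational(11044, 75) ≈ 147.25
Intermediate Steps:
Function('h')(m, c) = Add(-36, Mul(4, m))
Function('s')(p) = Mul(Rational(-1, 3), Pow(p, 2)) (Function('s')(p) = Mul(Mul(p, Rational(-1, 3)), p) = Mul(Mul(Rational(-1, 3), p), p) = Mul(Rational(-1, 3), Pow(p, 2)))
Mul(Function('s')(Mul(Function('A')(-2), Pow(Function('h')(4, -2), -1))), y) = Mul(Mul(Rational(-1, 3), Pow(Mul(-2, Pow(Add(-36, Mul(4, 4)), -1)), 2)), -44176) = Mul(Mul(Rational(-1, 3), Pow(Mul(-2, Pow(Add(-36, 16), -1)), 2)), -44176) = Mul(Mul(Rational(-1, 3), Pow(Mul(-2, Pow(-20, -1)), 2)), -44176) = Mul(Mul(Rational(-1, 3), Pow(Mul(-2, Rational(-1, 20)), 2)), -44176) = Mul(Mul(Rational(-1, 3), Pow(Rational(1, 10), 2)), -44176) = Mul(Mul(Rational(-1, 3), Rational(1, 100)), -44176) = Mul(Rational(-1, 300), -44176) = Rational(11044, 75)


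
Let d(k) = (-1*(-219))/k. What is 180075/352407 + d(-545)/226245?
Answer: 2467089454138/4828113926075 ≈ 0.51098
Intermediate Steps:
d(k) = 219/k
180075/352407 + d(-545)/226245 = 180075/352407 + (219/(-545))/226245 = 180075*(1/352407) + (219*(-1/545))*(1/226245) = 60025/117469 - 219/545*1/226245 = 60025/117469 - 73/41101175 = 2467089454138/4828113926075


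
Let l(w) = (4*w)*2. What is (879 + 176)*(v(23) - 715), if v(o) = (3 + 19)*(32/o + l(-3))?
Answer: -29418675/23 ≈ -1.2791e+6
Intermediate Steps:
l(w) = 8*w
v(o) = -528 + 704/o (v(o) = (3 + 19)*(32/o + 8*(-3)) = 22*(32/o - 24) = 22*(-24 + 32/o) = -528 + 704/o)
(879 + 176)*(v(23) - 715) = (879 + 176)*((-528 + 704/23) - 715) = 1055*((-528 + 704*(1/23)) - 715) = 1055*((-528 + 704/23) - 715) = 1055*(-11440/23 - 715) = 1055*(-27885/23) = -29418675/23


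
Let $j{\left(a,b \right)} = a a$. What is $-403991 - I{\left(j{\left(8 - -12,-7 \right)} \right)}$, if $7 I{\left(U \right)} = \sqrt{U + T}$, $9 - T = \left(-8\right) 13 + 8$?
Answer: $-403991 - \frac{\sqrt{505}}{7} \approx -4.0399 \cdot 10^{5}$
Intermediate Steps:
$T = 105$ ($T = 9 - \left(\left(-8\right) 13 + 8\right) = 9 - \left(-104 + 8\right) = 9 - -96 = 9 + 96 = 105$)
$j{\left(a,b \right)} = a^{2}$
$I{\left(U \right)} = \frac{\sqrt{105 + U}}{7}$ ($I{\left(U \right)} = \frac{\sqrt{U + 105}}{7} = \frac{\sqrt{105 + U}}{7}$)
$-403991 - I{\left(j{\left(8 - -12,-7 \right)} \right)} = -403991 - \frac{\sqrt{105 + \left(8 - -12\right)^{2}}}{7} = -403991 - \frac{\sqrt{105 + \left(8 + 12\right)^{2}}}{7} = -403991 - \frac{\sqrt{105 + 20^{2}}}{7} = -403991 - \frac{\sqrt{105 + 400}}{7} = -403991 - \frac{\sqrt{505}}{7}$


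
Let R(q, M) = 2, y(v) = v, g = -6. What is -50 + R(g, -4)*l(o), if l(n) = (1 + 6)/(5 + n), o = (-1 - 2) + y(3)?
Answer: -236/5 ≈ -47.200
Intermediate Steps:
o = 0 (o = (-1 - 2) + 3 = -3 + 3 = 0)
l(n) = 7/(5 + n)
-50 + R(g, -4)*l(o) = -50 + 2*(7/(5 + 0)) = -50 + 2*(7/5) = -50 + 14/5 = -236/5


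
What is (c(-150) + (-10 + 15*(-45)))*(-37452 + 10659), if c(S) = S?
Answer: 22372155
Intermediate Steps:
(c(-150) + (-10 + 15*(-45)))*(-37452 + 10659) = (-150 + (-10 + 15*(-45)))*(-37452 + 10659) = (-150 + (-10 - 675))*(-26793) = (-150 - 685)*(-26793) = -835*(-26793) = 22372155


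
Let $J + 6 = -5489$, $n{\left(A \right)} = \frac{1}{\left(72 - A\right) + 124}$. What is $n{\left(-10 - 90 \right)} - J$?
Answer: $\frac{1626521}{296} \approx 5495.0$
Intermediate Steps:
$n{\left(A \right)} = \frac{1}{196 - A}$
$J = -5495$ ($J = -6 - 5489 = -5495$)
$n{\left(-10 - 90 \right)} - J = - \frac{1}{-196 - 100} - -5495 = - \frac{1}{-196 - 100} + 5495 = - \frac{1}{-296} + 5495 = \left(-1\right) \left(- \frac{1}{296}\right) + 5495 = \frac{1}{296} + 5495 = \frac{1626521}{296}$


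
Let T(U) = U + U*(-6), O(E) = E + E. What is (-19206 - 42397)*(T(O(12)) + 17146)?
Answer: -1048852678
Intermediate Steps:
O(E) = 2*E
T(U) = -5*U (T(U) = U - 6*U = -5*U)
(-19206 - 42397)*(T(O(12)) + 17146) = (-19206 - 42397)*(-10*12 + 17146) = -61603*(-5*24 + 17146) = -61603*(-120 + 17146) = -61603*17026 = -1048852678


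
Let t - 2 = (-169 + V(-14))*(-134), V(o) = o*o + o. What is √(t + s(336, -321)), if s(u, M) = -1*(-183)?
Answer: 3*I*√173 ≈ 39.459*I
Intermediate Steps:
V(o) = o + o² (V(o) = o² + o = o + o²)
s(u, M) = 183
t = -1740 (t = 2 + (-169 - 14*(1 - 14))*(-134) = 2 + (-169 - 14*(-13))*(-134) = 2 + (-169 + 182)*(-134) = 2 + 13*(-134) = 2 - 1742 = -1740)
√(t + s(336, -321)) = √(-1740 + 183) = √(-1557) = 3*I*√173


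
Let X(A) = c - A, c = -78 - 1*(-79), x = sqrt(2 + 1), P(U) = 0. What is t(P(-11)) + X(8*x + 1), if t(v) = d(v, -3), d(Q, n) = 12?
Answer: 12 - 8*sqrt(3) ≈ -1.8564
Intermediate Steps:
t(v) = 12
x = sqrt(3) ≈ 1.7320
c = 1 (c = -78 + 79 = 1)
X(A) = 1 - A
t(P(-11)) + X(8*x + 1) = 12 + (1 - (8*sqrt(3) + 1)) = 12 + (1 - (1 + 8*sqrt(3))) = 12 + (1 + (-1 - 8*sqrt(3))) = 12 - 8*sqrt(3)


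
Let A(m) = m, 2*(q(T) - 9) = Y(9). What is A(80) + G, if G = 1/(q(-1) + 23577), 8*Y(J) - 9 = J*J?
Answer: 15098648/188733 ≈ 80.000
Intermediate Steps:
Y(J) = 9/8 + J²/8 (Y(J) = 9/8 + (J*J)/8 = 9/8 + J²/8)
q(T) = 117/8 (q(T) = 9 + (9/8 + (⅛)*9²)/2 = 9 + (9/8 + (⅛)*81)/2 = 9 + (9/8 + 81/8)/2 = 9 + (½)*(45/4) = 9 + 45/8 = 117/8)
G = 8/188733 (G = 1/(117/8 + 23577) = 1/(188733/8) = 8/188733 ≈ 4.2388e-5)
A(80) + G = 80 + 8/188733 = 15098648/188733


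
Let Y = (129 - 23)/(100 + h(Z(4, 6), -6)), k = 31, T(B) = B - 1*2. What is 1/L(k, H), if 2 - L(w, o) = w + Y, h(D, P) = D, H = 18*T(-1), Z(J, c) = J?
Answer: -52/1561 ≈ -0.033312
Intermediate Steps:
T(B) = -2 + B (T(B) = B - 2 = -2 + B)
H = -54 (H = 18*(-2 - 1) = 18*(-3) = -54)
Y = 53/52 (Y = (129 - 23)/(100 + 4) = 106/104 = 106*(1/104) = 53/52 ≈ 1.0192)
L(w, o) = 51/52 - w (L(w, o) = 2 - (w + 53/52) = 2 - (53/52 + w) = 2 + (-53/52 - w) = 51/52 - w)
1/L(k, H) = 1/(51/52 - 1*31) = 1/(51/52 - 31) = 1/(-1561/52) = -52/1561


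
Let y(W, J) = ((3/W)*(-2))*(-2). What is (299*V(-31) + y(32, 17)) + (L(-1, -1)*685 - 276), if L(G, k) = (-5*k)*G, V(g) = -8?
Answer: -48741/8 ≈ -6092.6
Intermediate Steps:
y(W, J) = 12/W (y(W, J) = -6/W*(-2) = 12/W)
L(G, k) = -5*G*k
(299*V(-31) + y(32, 17)) + (L(-1, -1)*685 - 276) = (299*(-8) + 12/32) + (-5*(-1)*(-1)*685 - 276) = (-2392 + 12*(1/32)) + (-5*685 - 276) = (-2392 + 3/8) + (-3425 - 276) = -19133/8 - 3701 = -48741/8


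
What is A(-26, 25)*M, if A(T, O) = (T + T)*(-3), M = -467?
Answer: -72852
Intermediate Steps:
A(T, O) = -6*T (A(T, O) = (2*T)*(-3) = -6*T)
A(-26, 25)*M = -6*(-26)*(-467) = 156*(-467) = -72852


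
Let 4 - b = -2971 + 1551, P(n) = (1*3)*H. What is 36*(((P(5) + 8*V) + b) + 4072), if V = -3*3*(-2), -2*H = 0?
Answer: 203040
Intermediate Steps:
H = 0 (H = -½*0 = 0)
V = 18 (V = -9*(-2) = 18)
P(n) = 0 (P(n) = (1*3)*0 = 3*0 = 0)
b = 1424 (b = 4 - (-2971 + 1551) = 4 - 1*(-1420) = 4 + 1420 = 1424)
36*(((P(5) + 8*V) + b) + 4072) = 36*(((0 + 8*18) + 1424) + 4072) = 36*(((0 + 144) + 1424) + 4072) = 36*((144 + 1424) + 4072) = 36*(1568 + 4072) = 36*5640 = 203040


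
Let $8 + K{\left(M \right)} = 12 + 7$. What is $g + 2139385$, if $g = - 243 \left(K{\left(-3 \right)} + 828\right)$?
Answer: $1935508$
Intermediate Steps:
$K{\left(M \right)} = 11$ ($K{\left(M \right)} = -8 + \left(12 + 7\right) = -8 + 19 = 11$)
$g = -203877$ ($g = - 243 \left(11 + 828\right) = \left(-243\right) 839 = -203877$)
$g + 2139385 = -203877 + 2139385 = 1935508$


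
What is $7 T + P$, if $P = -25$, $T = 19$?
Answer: $108$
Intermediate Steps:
$7 T + P = 7 \cdot 19 - 25 = 133 - 25 = 108$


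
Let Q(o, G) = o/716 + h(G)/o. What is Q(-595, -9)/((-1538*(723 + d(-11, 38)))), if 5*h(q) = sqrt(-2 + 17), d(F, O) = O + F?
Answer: 119/165181200 + sqrt(15)/3431662500 ≈ 7.2155e-7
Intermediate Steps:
d(F, O) = F + O
h(q) = sqrt(15)/5 (h(q) = sqrt(-2 + 17)/5 = sqrt(15)/5)
Q(o, G) = o/716 + sqrt(15)/(5*o) (Q(o, G) = o/716 + (sqrt(15)/5)/o = o*(1/716) + sqrt(15)/(5*o) = o/716 + sqrt(15)/(5*o))
Q(-595, -9)/((-1538*(723 + d(-11, 38)))) = ((1/716)*(-595) + (1/5)*sqrt(15)/(-595))/((-1538*(723 + (-11 + 38)))) = (-595/716 + (1/5)*sqrt(15)*(-1/595))/((-1538*(723 + 27))) = (-595/716 - sqrt(15)/2975)/((-1538*750)) = (-595/716 - sqrt(15)/2975)/(-1153500) = (-595/716 - sqrt(15)/2975)*(-1/1153500) = 119/165181200 + sqrt(15)/3431662500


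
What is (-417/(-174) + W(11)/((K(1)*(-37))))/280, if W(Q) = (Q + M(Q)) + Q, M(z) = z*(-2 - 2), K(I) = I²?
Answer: 917/85840 ≈ 0.010683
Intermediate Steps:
M(z) = -4*z (M(z) = z*(-4) = -4*z)
W(Q) = -2*Q (W(Q) = (Q - 4*Q) + Q = -3*Q + Q = -2*Q)
(-417/(-174) + W(11)/((K(1)*(-37))))/280 = (-417/(-174) + (-2*11)/((1²*(-37))))/280 = (-417*(-1/174) - 22/(1*(-37)))*(1/280) = (139/58 - 22/(-37))*(1/280) = (139/58 - 22*(-1/37))*(1/280) = (139/58 + 22/37)*(1/280) = (6419/2146)*(1/280) = 917/85840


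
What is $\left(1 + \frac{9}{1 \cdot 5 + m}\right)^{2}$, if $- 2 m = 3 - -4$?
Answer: $49$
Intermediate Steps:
$m = - \frac{7}{2}$ ($m = - \frac{3 - -4}{2} = - \frac{3 + 4}{2} = \left(- \frac{1}{2}\right) 7 = - \frac{7}{2} \approx -3.5$)
$\left(1 + \frac{9}{1 \cdot 5 + m}\right)^{2} = \left(1 + \frac{9}{1 \cdot 5 - \frac{7}{2}}\right)^{2} = \left(1 + \frac{9}{5 - \frac{7}{2}}\right)^{2} = \left(1 + \frac{9}{\frac{3}{2}}\right)^{2} = \left(1 + 9 \cdot \frac{2}{3}\right)^{2} = \left(1 + 6\right)^{2} = 7^{2} = 49$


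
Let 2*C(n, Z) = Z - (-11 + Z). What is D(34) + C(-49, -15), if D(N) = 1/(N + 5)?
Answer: 431/78 ≈ 5.5256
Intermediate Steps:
C(n, Z) = 11/2 (C(n, Z) = (Z - (-11 + Z))/2 = (Z + (11 - Z))/2 = (½)*11 = 11/2)
D(N) = 1/(5 + N)
D(34) + C(-49, -15) = 1/(5 + 34) + 11/2 = 1/39 + 11/2 = 431/78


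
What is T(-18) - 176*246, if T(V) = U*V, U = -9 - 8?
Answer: -42990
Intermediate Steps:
U = -17
T(V) = -17*V
T(-18) - 176*246 = -17*(-18) - 176*246 = 306 - 43296 = -42990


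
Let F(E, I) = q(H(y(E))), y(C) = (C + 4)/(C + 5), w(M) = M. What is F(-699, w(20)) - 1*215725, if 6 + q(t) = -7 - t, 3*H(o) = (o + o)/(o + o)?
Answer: -647215/3 ≈ -2.1574e+5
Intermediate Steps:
y(C) = (4 + C)/(5 + C)
H(o) = ⅓ (H(o) = ((o + o)/(o + o))/3 = ((2*o)/((2*o)))/3 = ((2*o)*(1/(2*o)))/3 = (⅓)*1 = ⅓)
q(t) = -13 - t (q(t) = -6 + (-7 - t) = -13 - t)
F(E, I) = -40/3 (F(E, I) = -13 - 1*⅓ = -13 - ⅓ = -40/3)
F(-699, w(20)) - 1*215725 = -40/3 - 1*215725 = -40/3 - 215725 = -647215/3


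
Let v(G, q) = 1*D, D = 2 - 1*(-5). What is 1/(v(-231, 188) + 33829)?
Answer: 1/33836 ≈ 2.9554e-5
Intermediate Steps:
D = 7 (D = 2 + 5 = 7)
v(G, q) = 7 (v(G, q) = 1*7 = 7)
1/(v(-231, 188) + 33829) = 1/(7 + 33829) = 1/33836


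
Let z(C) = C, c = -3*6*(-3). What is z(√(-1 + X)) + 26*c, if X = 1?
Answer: 1404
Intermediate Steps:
c = 54 (c = -18*(-3) = 54)
z(√(-1 + X)) + 26*c = √(-1 + 1) + 26*54 = √0 + 1404 = 0 + 1404 = 1404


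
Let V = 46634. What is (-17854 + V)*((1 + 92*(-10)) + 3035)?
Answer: 60898480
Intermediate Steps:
(-17854 + V)*((1 + 92*(-10)) + 3035) = (-17854 + 46634)*((1 + 92*(-10)) + 3035) = 28780*((1 - 920) + 3035) = 28780*(-919 + 3035) = 28780*2116 = 60898480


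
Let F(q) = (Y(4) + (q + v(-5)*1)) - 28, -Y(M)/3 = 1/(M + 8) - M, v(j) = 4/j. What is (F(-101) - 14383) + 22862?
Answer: 167219/20 ≈ 8361.0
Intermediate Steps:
Y(M) = -3/(8 + M) + 3*M (Y(M) = -3*(1/(M + 8) - M) = -3*(1/(8 + M) - M) = -3/(8 + M) + 3*M)
F(q) = -341/20 + q (F(q) = (3*(-1 + 4² + 8*4)/(8 + 4) + (q + (4/(-5))*1)) - 28 = (3*(-1 + 16 + 32)/12 + (q + (4*(-⅕))*1)) - 28 = (3*(1/12)*47 + (q - ⅘*1)) - 28 = (47/4 + (q - ⅘)) - 28 = (47/4 + (-⅘ + q)) - 28 = (219/20 + q) - 28 = -341/20 + q)
(F(-101) - 14383) + 22862 = ((-341/20 - 101) - 14383) + 22862 = (-2361/20 - 14383) + 22862 = -290021/20 + 22862 = 167219/20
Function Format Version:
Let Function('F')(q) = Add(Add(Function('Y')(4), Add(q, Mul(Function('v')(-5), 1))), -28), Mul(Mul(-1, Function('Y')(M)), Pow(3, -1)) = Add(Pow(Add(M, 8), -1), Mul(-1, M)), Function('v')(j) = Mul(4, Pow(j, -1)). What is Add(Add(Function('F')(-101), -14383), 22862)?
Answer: Rational(167219, 20) ≈ 8361.0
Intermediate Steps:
Function('Y')(M) = Add(Mul(-3, Pow(Add(8, M), -1)), Mul(3, M)) (Function('Y')(M) = Mul(-3, Add(Pow(Add(M, 8), -1), Mul(-1, M))) = Mul(-3, Add(Pow(Add(8, M), -1), Mul(-1, M))) = Add(Mul(-3, Pow(Add(8, M), -1)), Mul(3, M)))
Function('F')(q) = Add(Rational(-341, 20), q) (Function('F')(q) = Add(Add(Mul(3, Pow(Add(8, 4), -1), Add(-1, Pow(4, 2), Mul(8, 4))), Add(q, Mul(Mul(4, Pow(-5, -1)), 1))), -28) = Add(Add(Mul(3, Pow(12, -1), Add(-1, 16, 32)), Add(q, Mul(Mul(4, Rational(-1, 5)), 1))), -28) = Add(Add(Mul(3, Rational(1, 12), 47), Add(q, Mul(Rational(-4, 5), 1))), -28) = Add(Add(Rational(47, 4), Add(q, Rational(-4, 5))), -28) = Add(Add(Rational(47, 4), Add(Rational(-4, 5), q)), -28) = Add(Add(Rational(219, 20), q), -28) = Add(Rational(-341, 20), q))
Add(Add(Function('F')(-101), -14383), 22862) = Add(Add(Add(Rational(-341, 20), -101), -14383), 22862) = Add(Add(Rational(-2361, 20), -14383), 22862) = Add(Rational(-290021, 20), 22862) = Rational(167219, 20)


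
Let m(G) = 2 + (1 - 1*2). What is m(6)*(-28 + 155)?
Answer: 127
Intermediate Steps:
m(G) = 1 (m(G) = 2 + (1 - 2) = 2 - 1 = 1)
m(6)*(-28 + 155) = 1*(-28 + 155) = 1*127 = 127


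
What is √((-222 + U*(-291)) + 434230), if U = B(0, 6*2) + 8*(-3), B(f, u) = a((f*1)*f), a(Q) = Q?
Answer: 4*√27562 ≈ 664.07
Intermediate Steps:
B(f, u) = f² (B(f, u) = (f*1)*f = f*f = f²)
U = -24 (U = 0² + 8*(-3) = 0 - 24 = -24)
√((-222 + U*(-291)) + 434230) = √((-222 - 24*(-291)) + 434230) = √((-222 + 6984) + 434230) = √(6762 + 434230) = √440992 = 4*√27562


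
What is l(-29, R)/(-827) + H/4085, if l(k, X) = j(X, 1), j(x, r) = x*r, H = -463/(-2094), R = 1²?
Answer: -8171089/7074149730 ≈ -0.0011551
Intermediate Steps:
R = 1
H = 463/2094 (H = -463*(-1/2094) = 463/2094 ≈ 0.22111)
j(x, r) = r*x
l(k, X) = X (l(k, X) = 1*X = X)
l(-29, R)/(-827) + H/4085 = 1/(-827) + (463/2094)/4085 = 1*(-1/827) + (463/2094)*(1/4085) = -1/827 + 463/8553990 = -8171089/7074149730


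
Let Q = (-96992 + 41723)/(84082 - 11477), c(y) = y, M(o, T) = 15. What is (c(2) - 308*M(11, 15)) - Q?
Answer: -335234621/72605 ≈ -4617.2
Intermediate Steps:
Q = -55269/72605 ≈ -0.76123
(c(2) - 308*M(11, 15)) - Q = (2 - 308*15) - 1*(-55269/72605) = (2 - 4620) + 55269/72605 = -4618 + 55269/72605 = -335234621/72605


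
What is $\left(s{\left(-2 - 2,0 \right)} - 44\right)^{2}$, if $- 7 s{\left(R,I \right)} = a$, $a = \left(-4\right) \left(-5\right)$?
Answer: $\frac{107584}{49} \approx 2195.6$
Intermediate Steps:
$a = 20$
$s{\left(R,I \right)} = - \frac{20}{7}$ ($s{\left(R,I \right)} = \left(- \frac{1}{7}\right) 20 = - \frac{20}{7}$)
$\left(s{\left(-2 - 2,0 \right)} - 44\right)^{2} = \left(- \frac{20}{7} - 44\right)^{2} = \left(- \frac{328}{7}\right)^{2} = \frac{107584}{49}$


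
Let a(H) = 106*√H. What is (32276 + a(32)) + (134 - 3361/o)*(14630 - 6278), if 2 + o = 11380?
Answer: 6536529380/5689 + 424*√2 ≈ 1.1496e+6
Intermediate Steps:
o = 11378 (o = -2 + 11380 = 11378)
(32276 + a(32)) + (134 - 3361/o)*(14630 - 6278) = (32276 + 106*√32) + (134 - 3361/11378)*(14630 - 6278) = (32276 + 106*(4*√2)) + (134 - 3361*1/11378)*8352 = (32276 + 424*√2) + (134 - 3361/11378)*8352 = (32276 + 424*√2) + (1521291/11378)*8352 = (32276 + 424*√2) + 6352911216/5689 = 6536529380/5689 + 424*√2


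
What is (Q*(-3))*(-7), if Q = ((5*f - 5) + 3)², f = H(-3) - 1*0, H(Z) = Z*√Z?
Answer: -14091 + 1260*I*√3 ≈ -14091.0 + 2182.4*I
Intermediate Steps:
H(Z) = Z^(3/2)
f = -3*I*√3 (f = (-3)^(3/2) - 1*0 = -3*I*√3 + 0 = -3*I*√3 ≈ -5.1962*I)
Q = (-2 - 15*I*√3)² (Q = ((5*(-3*I*√3) - 5) + 3)² = ((-15*I*√3 - 5) + 3)² = ((-5 - 15*I*√3) + 3)² = (-2 - 15*I*√3)² ≈ -671.0 + 103.92*I)
(Q*(-3))*(-7) = ((-671 + 60*I*√3)*(-3))*(-7) = (2013 - 180*I*√3)*(-7) = -14091 + 1260*I*√3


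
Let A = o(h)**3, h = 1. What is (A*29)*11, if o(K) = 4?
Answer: 20416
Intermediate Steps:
A = 64 (A = 4**3 = 64)
(A*29)*11 = (64*29)*11 = 1856*11 = 20416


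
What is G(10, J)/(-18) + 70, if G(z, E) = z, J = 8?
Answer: 625/9 ≈ 69.444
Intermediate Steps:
G(10, J)/(-18) + 70 = 10/(-18) + 70 = -1/18*10 + 70 = -5/9 + 70 = 625/9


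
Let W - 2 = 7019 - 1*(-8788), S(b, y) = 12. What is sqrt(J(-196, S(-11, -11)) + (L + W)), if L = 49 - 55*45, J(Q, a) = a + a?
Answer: sqrt(13407) ≈ 115.79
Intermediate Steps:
J(Q, a) = 2*a
W = 15809 (W = 2 + (7019 - 1*(-8788)) = 2 + (7019 + 8788) = 2 + 15807 = 15809)
L = -2426 (L = 49 - 2475 = -2426)
sqrt(J(-196, S(-11, -11)) + (L + W)) = sqrt(2*12 + (-2426 + 15809)) = sqrt(24 + 13383) = sqrt(13407)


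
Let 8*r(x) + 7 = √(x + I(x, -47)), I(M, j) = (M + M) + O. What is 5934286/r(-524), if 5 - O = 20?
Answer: -83080004/409 - 272977156*I*√3/409 ≈ -2.0313e+5 - 1.156e+6*I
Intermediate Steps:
O = -15 (O = 5 - 1*20 = 5 - 20 = -15)
I(M, j) = -15 + 2*M (I(M, j) = (M + M) - 15 = 2*M - 15 = -15 + 2*M)
r(x) = -7/8 + √(-15 + 3*x)/8 (r(x) = -7/8 + √(x + (-15 + 2*x))/8 = -7/8 + √(-15 + 3*x)/8)
5934286/r(-524) = 5934286/(-7/8 + √(-15 + 3*(-524))/8) = 5934286/(-7/8 + √(-15 - 1572)/8) = 5934286/(-7/8 + √(-1587)/8) = 5934286/(-7/8 + (23*I*√3)/8) = 5934286/(-7/8 + 23*I*√3/8)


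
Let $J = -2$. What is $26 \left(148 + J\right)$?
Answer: $3796$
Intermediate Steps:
$26 \left(148 + J\right) = 26 \left(148 - 2\right) = 26 \cdot 146 = 3796$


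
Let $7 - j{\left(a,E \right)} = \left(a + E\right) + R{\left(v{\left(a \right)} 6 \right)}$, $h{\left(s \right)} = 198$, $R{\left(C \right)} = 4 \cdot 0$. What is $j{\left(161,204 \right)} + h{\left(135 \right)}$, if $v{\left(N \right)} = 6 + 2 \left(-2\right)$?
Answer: $-160$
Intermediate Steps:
$v{\left(N \right)} = 2$ ($v{\left(N \right)} = 6 - 4 = 2$)
$R{\left(C \right)} = 0$
$j{\left(a,E \right)} = 7 - E - a$ ($j{\left(a,E \right)} = 7 - \left(\left(a + E\right) + 0\right) = 7 - \left(\left(E + a\right) + 0\right) = 7 - \left(E + a\right) = 7 - E - a$)
$j{\left(161,204 \right)} + h{\left(135 \right)} = \left(7 - 204 - 161\right) + 198 = -358 + 198 = -160$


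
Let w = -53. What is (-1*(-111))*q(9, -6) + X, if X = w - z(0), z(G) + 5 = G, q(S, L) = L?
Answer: -714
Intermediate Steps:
z(G) = -5 + G
X = -48 (X = -53 - (-5 + 0) = -53 - 1*(-5) = -53 + 5 = -48)
(-1*(-111))*q(9, -6) + X = -1*(-111)*(-6) - 48 = 111*(-6) - 48 = -666 - 48 = -714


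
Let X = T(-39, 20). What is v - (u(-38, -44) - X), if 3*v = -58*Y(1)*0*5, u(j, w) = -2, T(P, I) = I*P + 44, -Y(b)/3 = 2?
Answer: -734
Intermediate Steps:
Y(b) = -6 (Y(b) = -3*2 = -6)
T(P, I) = 44 + I*P
X = -736 (X = 44 + 20*(-39) = 44 - 780 = -736)
v = 0 (v = (-58*(-6*0)*5)/3 = (-0*5)/3 = (-58*0)/3 = (⅓)*0 = 0)
v - (u(-38, -44) - X) = 0 - (-2 - 1*(-736)) = 0 - (-2 + 736) = 0 - 1*734 = 0 - 734 = -734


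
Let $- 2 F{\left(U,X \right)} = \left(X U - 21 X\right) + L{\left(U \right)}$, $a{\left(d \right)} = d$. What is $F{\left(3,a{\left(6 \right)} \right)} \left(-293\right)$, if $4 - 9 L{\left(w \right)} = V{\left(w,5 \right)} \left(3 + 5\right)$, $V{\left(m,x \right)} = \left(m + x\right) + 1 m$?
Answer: $- \frac{51568}{3} \approx -17189.0$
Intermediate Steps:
$V{\left(m,x \right)} = x + 2 m$ ($V{\left(m,x \right)} = \left(m + x\right) + m = x + 2 m$)
$L{\left(w \right)} = -4 - \frac{16 w}{9}$ ($L{\left(w \right)} = \frac{4}{9} - \frac{\left(5 + 2 w\right) \left(3 + 5\right)}{9} = \frac{4}{9} - \frac{\left(5 + 2 w\right) 8}{9} = \frac{4}{9} - \frac{40 + 16 w}{9} = \frac{4}{9} - \left(\frac{40}{9} + \frac{16 w}{9}\right) = -4 - \frac{16 w}{9}$)
$F{\left(U,X \right)} = 2 + \frac{8 U}{9} + \frac{21 X}{2} - \frac{U X}{2}$ ($F{\left(U,X \right)} = - \frac{\left(X U - 21 X\right) - \left(4 + \frac{16 U}{9}\right)}{2} = - \frac{\left(U X - 21 X\right) - \left(4 + \frac{16 U}{9}\right)}{2} = - \frac{\left(- 21 X + U X\right) - \left(4 + \frac{16 U}{9}\right)}{2} = - \frac{-4 - 21 X - \frac{16 U}{9} + U X}{2} = 2 + \frac{8 U}{9} + \frac{21 X}{2} - \frac{U X}{2}$)
$F{\left(3,a{\left(6 \right)} \right)} \left(-293\right) = \left(2 + \frac{8}{9} \cdot 3 + \frac{21}{2} \cdot 6 - \frac{3}{2} \cdot 6\right) \left(-293\right) = \left(2 + \frac{8}{3} + 63 - 9\right) \left(-293\right) = \frac{176}{3} \left(-293\right) = - \frac{51568}{3}$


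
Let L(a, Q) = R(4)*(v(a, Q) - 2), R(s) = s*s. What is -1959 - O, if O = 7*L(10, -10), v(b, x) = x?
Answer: -615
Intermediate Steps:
R(s) = s²
L(a, Q) = -32 + 16*Q (L(a, Q) = 4²*(Q - 2) = 16*(-2 + Q) = -32 + 16*Q)
O = -1344 (O = 7*(-32 + 16*(-10)) = 7*(-32 - 160) = 7*(-192) = -1344)
-1959 - O = -1959 - 1*(-1344) = -1959 + 1344 = -615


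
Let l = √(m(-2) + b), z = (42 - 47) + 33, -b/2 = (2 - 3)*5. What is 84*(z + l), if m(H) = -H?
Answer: 2352 + 168*√3 ≈ 2643.0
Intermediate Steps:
b = 10 (b = -2*(2 - 3)*5 = -(-2)*5 = -2*(-5) = 10)
z = 28 (z = -5 + 33 = 28)
l = 2*√3 (l = √(-1*(-2) + 10) = √(2 + 10) = √12 = 2*√3 ≈ 3.4641)
84*(z + l) = 84*(28 + 2*√3) = 2352 + 168*√3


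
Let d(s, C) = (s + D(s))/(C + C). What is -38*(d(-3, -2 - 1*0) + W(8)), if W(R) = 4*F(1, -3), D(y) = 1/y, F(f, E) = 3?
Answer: -1463/3 ≈ -487.67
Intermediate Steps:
W(R) = 12 (W(R) = 4*3 = 12)
d(s, C) = (s + 1/s)/(2*C) (d(s, C) = (s + 1/s)/(C + C) = (s + 1/s)/((2*C)) = (s + 1/s)*(1/(2*C)) = (s + 1/s)/(2*C))
-38*(d(-3, -2 - 1*0) + W(8)) = -38*((1/2)*(1 + (-3)**2)/(-2 - 1*0*(-3)) + 12) = -38*((1/2)*(-1/3)*(1 + 9)/(-2 + 0) + 12) = -38*((1/2)*(-1/3)*10/(-2) + 12) = -38*((1/2)*(-1/2)*(-1/3)*10 + 12) = -38*(5/6 + 12) = -38*77/6 = -1463/3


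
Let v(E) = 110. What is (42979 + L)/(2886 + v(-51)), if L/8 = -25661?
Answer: -23187/428 ≈ -54.175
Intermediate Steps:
L = -205288 (L = 8*(-25661) = -205288)
(42979 + L)/(2886 + v(-51)) = (42979 - 205288)/(2886 + 110) = -162309/2996 = -162309*1/2996 = -23187/428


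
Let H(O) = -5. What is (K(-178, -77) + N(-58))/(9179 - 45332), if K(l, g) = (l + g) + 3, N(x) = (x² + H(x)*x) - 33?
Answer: -1123/12051 ≈ -0.093187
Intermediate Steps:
N(x) = -33 + x² - 5*x (N(x) = (x² - 5*x) - 33 = -33 + x² - 5*x)
K(l, g) = 3 + g + l (K(l, g) = (g + l) + 3 = 3 + g + l)
(K(-178, -77) + N(-58))/(9179 - 45332) = ((3 - 77 - 178) + (-33 + (-58)² - 5*(-58)))/(9179 - 45332) = (-252 + (-33 + 3364 + 290))/(-36153) = (-252 + 3621)*(-1/36153) = 3369*(-1/36153) = -1123/12051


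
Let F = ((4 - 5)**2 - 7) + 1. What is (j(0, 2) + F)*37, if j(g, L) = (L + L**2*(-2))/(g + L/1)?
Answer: -296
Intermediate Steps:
F = -5 (F = ((-1)**2 - 7) + 1 = (1 - 7) + 1 = -6 + 1 = -5)
j(g, L) = (L - 2*L**2)/(L + g) (j(g, L) = (L - 2*L**2)/(g + L*1) = (L - 2*L**2)/(g + L) = (L - 2*L**2)/(L + g))
(j(0, 2) + F)*37 = (2*(1 - 2*2)/(2 + 0) - 5)*37 = (2*(1 - 4)/2 - 5)*37 = (2*(1/2)*(-3) - 5)*37 = (-3 - 5)*37 = -8*37 = -296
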